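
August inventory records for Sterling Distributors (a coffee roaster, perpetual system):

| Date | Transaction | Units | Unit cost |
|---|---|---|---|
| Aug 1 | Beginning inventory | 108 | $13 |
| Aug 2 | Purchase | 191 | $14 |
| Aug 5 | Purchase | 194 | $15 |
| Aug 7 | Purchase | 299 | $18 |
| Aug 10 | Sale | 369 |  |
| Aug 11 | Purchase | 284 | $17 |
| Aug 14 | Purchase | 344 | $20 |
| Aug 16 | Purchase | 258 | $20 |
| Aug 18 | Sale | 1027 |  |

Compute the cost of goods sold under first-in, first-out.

Aug 10, 369 sold [FIFO — oldest first]: 108 @ $13 + 191 @ $14 + 70 @ $15 = $5,128
Aug 18, 1027 sold [FIFO — oldest first]: 124 @ $15 + 299 @ $18 + 284 @ $17 + 320 @ $20 = $18,470
Total COGS = $5,128 + $18,470 = $23,598
Ending inventory: 24 @ $20 + 258 @ $20 = $5,640

COGS = $23,598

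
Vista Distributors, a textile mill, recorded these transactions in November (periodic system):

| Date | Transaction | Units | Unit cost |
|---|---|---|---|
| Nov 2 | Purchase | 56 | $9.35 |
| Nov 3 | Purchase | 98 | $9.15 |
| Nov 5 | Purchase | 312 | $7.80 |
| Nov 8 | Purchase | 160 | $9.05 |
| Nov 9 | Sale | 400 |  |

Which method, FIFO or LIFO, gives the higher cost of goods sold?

FIFO COGS: 56 @ $9.35 + 98 @ $9.15 + 246 @ $7.80 = $3,339.10
LIFO COGS: 160 @ $9.05 + 240 @ $7.80 = $3,320.00

FIFO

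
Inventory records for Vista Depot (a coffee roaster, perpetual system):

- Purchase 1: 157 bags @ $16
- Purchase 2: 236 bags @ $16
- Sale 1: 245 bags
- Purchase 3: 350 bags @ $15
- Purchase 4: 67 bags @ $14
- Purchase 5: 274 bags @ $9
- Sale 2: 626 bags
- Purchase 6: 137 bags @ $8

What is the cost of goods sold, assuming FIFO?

COGS = $13,025

Sale 1 (245) [FIFO — oldest first]: 157 @ $16 + 88 @ $16 = $3,920
Sale 2 (626) [FIFO — oldest first]: 148 @ $16 + 350 @ $15 + 67 @ $14 + 61 @ $9 = $9,105
Total COGS = $3,920 + $9,105 = $13,025
Ending inventory: 213 @ $9 + 137 @ $8 = $3,013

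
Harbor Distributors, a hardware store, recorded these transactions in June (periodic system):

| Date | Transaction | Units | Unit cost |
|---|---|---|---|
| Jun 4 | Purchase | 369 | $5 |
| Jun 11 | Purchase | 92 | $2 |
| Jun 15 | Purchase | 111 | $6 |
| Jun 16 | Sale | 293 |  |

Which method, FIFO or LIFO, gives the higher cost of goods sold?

FIFO COGS: 293 @ $5 = $1,465
LIFO COGS: 111 @ $6 + 92 @ $2 + 90 @ $5 = $1,300

FIFO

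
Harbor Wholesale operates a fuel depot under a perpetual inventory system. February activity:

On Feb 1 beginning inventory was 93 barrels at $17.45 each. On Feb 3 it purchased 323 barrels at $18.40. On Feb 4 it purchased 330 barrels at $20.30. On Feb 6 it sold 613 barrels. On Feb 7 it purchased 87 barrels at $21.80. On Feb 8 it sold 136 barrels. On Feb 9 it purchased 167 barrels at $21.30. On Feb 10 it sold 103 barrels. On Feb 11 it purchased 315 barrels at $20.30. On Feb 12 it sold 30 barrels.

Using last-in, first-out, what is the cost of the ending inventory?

Ending inventory = $8,614.50

Feb 6, 613 sold [LIFO — newest first]: 330 @ $20.30 + 283 @ $18.40 = $11,906.20
Feb 8, 136 sold [LIFO — newest first]: 87 @ $21.80 + 40 @ $18.40 + 9 @ $17.45 = $2,789.65
Feb 10, 103 sold [LIFO — newest first]: 103 @ $21.30 = $2,193.90
Feb 12, 30 sold [LIFO — newest first]: 30 @ $20.30 = $609.00
Total COGS = $11,906.20 + $2,789.65 + $2,193.90 + $609.00 = $17,498.75
Ending inventory: 84 @ $17.45 + 64 @ $21.30 + 285 @ $20.30 = $8,614.50
Check: goods available $26,113.25 = COGS $17,498.75 + ending $8,614.50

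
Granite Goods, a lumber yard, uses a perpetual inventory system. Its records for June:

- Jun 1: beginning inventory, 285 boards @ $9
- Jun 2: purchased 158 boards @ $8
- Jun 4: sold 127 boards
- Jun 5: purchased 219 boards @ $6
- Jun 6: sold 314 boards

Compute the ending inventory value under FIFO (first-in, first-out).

Ending inventory = $1,330

Jun 4, 127 sold [FIFO — oldest first]: 127 @ $9 = $1,143
Jun 6, 314 sold [FIFO — oldest first]: 158 @ $9 + 156 @ $8 = $2,670
Total COGS = $1,143 + $2,670 = $3,813
Ending inventory: 2 @ $8 + 219 @ $6 = $1,330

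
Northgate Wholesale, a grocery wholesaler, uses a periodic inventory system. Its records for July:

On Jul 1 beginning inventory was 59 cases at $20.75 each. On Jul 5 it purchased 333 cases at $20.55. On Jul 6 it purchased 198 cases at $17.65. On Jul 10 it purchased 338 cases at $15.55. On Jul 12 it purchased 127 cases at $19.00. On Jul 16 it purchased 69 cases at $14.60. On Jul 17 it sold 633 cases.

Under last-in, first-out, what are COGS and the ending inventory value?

Jul 17, 633 sold [LIFO — newest first]: 69 @ $14.60 + 127 @ $19.00 + 338 @ $15.55 + 99 @ $17.65 = $10,423.65
Ending inventory: 59 @ $20.75 + 333 @ $20.55 + 99 @ $17.65 = $9,814.75

COGS = $10,423.65; ending inventory = $9,814.75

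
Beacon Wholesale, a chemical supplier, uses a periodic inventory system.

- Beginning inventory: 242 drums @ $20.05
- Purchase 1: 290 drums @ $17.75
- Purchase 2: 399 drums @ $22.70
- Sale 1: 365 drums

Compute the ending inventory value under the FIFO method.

Sale 1 (365) [FIFO — oldest first]: 242 @ $20.05 + 123 @ $17.75 = $7,035.35
Ending inventory: 167 @ $17.75 + 399 @ $22.70 = $12,021.55

Ending inventory = $12,021.55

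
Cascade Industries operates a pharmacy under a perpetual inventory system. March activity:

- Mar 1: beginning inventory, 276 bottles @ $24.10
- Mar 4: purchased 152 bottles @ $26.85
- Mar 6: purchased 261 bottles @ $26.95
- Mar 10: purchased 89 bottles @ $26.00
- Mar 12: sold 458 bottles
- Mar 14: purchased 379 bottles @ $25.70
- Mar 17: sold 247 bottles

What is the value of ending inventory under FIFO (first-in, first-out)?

Ending inventory = $11,638.30

Mar 12, 458 sold [FIFO — oldest first]: 276 @ $24.10 + 152 @ $26.85 + 30 @ $26.95 = $11,541.30
Mar 17, 247 sold [FIFO — oldest first]: 231 @ $26.95 + 16 @ $26.00 = $6,641.45
Total COGS = $11,541.30 + $6,641.45 = $18,182.75
Ending inventory: 73 @ $26.00 + 379 @ $25.70 = $11,638.30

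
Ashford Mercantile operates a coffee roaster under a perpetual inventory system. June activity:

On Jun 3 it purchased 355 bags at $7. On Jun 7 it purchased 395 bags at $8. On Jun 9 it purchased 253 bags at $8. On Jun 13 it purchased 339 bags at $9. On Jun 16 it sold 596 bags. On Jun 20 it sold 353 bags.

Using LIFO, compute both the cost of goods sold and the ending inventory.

COGS = $7,931; ending inventory = $2,789

Jun 16, 596 sold [LIFO — newest first]: 339 @ $9 + 253 @ $8 + 4 @ $8 = $5,107
Jun 20, 353 sold [LIFO — newest first]: 353 @ $8 = $2,824
Total COGS = $5,107 + $2,824 = $7,931
Ending inventory: 355 @ $7 + 38 @ $8 = $2,789
Check: goods available $10,720 = COGS $7,931 + ending $2,789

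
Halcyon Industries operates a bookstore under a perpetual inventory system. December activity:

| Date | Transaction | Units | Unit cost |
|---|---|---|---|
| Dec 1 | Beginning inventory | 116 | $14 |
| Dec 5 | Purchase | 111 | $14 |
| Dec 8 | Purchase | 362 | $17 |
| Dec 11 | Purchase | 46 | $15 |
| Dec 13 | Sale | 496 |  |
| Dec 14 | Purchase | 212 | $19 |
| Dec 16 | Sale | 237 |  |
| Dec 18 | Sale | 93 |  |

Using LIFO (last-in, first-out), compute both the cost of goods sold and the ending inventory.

Dec 13, 496 sold [LIFO — newest first]: 46 @ $15 + 362 @ $17 + 88 @ $14 = $8,076
Dec 16, 237 sold [LIFO — newest first]: 212 @ $19 + 23 @ $14 + 2 @ $14 = $4,378
Dec 18, 93 sold [LIFO — newest first]: 93 @ $14 = $1,302
Total COGS = $8,076 + $4,378 + $1,302 = $13,756
Ending inventory: 21 @ $14 = $294

COGS = $13,756; ending inventory = $294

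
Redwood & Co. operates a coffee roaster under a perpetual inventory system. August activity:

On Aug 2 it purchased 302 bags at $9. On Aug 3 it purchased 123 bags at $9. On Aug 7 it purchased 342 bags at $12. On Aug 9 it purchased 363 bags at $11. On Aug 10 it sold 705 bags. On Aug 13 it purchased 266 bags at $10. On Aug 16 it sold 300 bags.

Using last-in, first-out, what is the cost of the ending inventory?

Aug 10, 705 sold [LIFO — newest first]: 363 @ $11 + 342 @ $12 = $8,097
Aug 16, 300 sold [LIFO — newest first]: 266 @ $10 + 34 @ $9 = $2,966
Total COGS = $8,097 + $2,966 = $11,063
Ending inventory: 302 @ $9 + 89 @ $9 = $3,519

Ending inventory = $3,519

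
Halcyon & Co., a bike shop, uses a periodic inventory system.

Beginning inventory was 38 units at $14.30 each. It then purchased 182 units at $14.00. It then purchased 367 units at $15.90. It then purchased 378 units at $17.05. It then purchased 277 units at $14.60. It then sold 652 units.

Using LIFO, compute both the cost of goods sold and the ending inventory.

Sale 1 (652) [LIFO — newest first]: 277 @ $14.60 + 375 @ $17.05 = $10,437.95
Ending inventory: 38 @ $14.30 + 182 @ $14.00 + 367 @ $15.90 + 3 @ $17.05 = $8,977.85

COGS = $10,437.95; ending inventory = $8,977.85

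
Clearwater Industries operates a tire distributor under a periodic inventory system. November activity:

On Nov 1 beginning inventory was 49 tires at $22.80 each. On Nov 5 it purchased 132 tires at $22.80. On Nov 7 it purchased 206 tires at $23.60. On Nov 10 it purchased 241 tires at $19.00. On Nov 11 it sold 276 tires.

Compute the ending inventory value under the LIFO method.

Ending inventory = $8,162.40

Nov 11, 276 sold [LIFO — newest first]: 241 @ $19.00 + 35 @ $23.60 = $5,405.00
Ending inventory: 49 @ $22.80 + 132 @ $22.80 + 171 @ $23.60 = $8,162.40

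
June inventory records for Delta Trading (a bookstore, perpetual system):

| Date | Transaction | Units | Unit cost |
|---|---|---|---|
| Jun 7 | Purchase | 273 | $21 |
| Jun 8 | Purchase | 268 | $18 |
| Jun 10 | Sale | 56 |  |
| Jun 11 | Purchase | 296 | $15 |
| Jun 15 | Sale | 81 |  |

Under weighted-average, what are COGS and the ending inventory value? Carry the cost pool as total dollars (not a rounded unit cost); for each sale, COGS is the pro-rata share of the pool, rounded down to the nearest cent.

COGS = $2,534.82; ending inventory = $12,462.18

After Jun 7: 273 on hand, pool $5,733.00 (≈ $21.0000 each)
After Jun 8: 541 on hand, pool $10,557.00 (≈ $19.5139 each)
Jun 10, sell 56: 56/541 × $10,557.00 → $1,092.77
After Jun 11: 781 on hand, pool $13,904.23 (≈ $17.8031 each)
Jun 15, sell 81: 81/781 × $13,904.23 → $1,442.05
Total COGS = $1,092.77 + $1,442.05 = $2,534.82
Ending inventory (cost pool remaining) = $12,462.18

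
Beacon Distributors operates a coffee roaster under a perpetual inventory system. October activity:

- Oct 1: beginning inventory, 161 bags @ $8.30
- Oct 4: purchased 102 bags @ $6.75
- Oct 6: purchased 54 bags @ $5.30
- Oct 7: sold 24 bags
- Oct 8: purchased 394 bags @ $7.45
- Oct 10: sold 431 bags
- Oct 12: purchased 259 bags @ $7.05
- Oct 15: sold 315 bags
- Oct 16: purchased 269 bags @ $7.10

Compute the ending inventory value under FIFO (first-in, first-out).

Ending inventory = $3,319.90

Oct 7, 24 sold [FIFO — oldest first]: 24 @ $8.30 = $199.20
Oct 10, 431 sold [FIFO — oldest first]: 137 @ $8.30 + 102 @ $6.75 + 54 @ $5.30 + 138 @ $7.45 = $3,139.90
Oct 15, 315 sold [FIFO — oldest first]: 256 @ $7.45 + 59 @ $7.05 = $2,323.15
Total COGS = $199.20 + $3,139.90 + $2,323.15 = $5,662.25
Ending inventory: 200 @ $7.05 + 269 @ $7.10 = $3,319.90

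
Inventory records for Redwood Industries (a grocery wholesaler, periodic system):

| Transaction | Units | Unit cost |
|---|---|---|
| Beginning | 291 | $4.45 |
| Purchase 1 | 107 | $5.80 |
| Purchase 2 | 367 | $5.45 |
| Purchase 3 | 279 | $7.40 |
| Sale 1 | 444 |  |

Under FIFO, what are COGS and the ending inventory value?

COGS = $2,166.25; ending inventory = $3,814.05

Sale 1 (444) [FIFO — oldest first]: 291 @ $4.45 + 107 @ $5.80 + 46 @ $5.45 = $2,166.25
Ending inventory: 321 @ $5.45 + 279 @ $7.40 = $3,814.05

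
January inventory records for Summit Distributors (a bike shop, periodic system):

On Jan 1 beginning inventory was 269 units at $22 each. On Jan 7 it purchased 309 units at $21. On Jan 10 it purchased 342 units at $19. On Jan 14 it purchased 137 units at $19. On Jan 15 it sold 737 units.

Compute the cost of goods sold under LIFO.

Jan 15, 737 sold [LIFO — newest first]: 137 @ $19 + 342 @ $19 + 258 @ $21 = $14,519
Ending inventory: 269 @ $22 + 51 @ $21 = $6,989

COGS = $14,519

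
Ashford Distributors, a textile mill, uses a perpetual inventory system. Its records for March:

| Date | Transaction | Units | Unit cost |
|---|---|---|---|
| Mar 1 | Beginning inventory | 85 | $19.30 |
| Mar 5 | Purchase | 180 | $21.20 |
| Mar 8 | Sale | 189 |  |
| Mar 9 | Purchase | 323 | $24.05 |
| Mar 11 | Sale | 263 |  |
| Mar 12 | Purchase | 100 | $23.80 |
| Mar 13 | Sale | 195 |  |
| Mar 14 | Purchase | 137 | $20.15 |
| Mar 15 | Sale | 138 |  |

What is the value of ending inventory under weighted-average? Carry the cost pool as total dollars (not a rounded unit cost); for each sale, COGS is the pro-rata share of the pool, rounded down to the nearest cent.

After Mar 1: 85 on hand, pool $1,640.50 (≈ $19.3000 each)
After Mar 5: 265 on hand, pool $5,456.50 (≈ $20.5906 each)
Mar 8, sell 189: 189/265 × $5,456.50 → $3,891.61
After Mar 9: 399 on hand, pool $9,333.04 (≈ $23.3911 each)
Mar 11, sell 263: 263/399 × $9,333.04 → $6,151.85
After Mar 12: 236 on hand, pool $5,561.19 (≈ $23.5644 each)
Mar 13, sell 195: 195/236 × $5,561.19 → $4,595.05
After Mar 14: 178 on hand, pool $3,726.69 (≈ $20.9365 each)
Mar 15, sell 138: 138/178 × $3,726.69 → $2,889.23
Total COGS = $3,891.61 + $6,151.85 + $4,595.05 + $2,889.23 = $17,527.74
Ending inventory (cost pool remaining) = $837.46
Check: goods available $18,365.20 = COGS $17,527.74 + ending $837.46

Ending inventory = $837.46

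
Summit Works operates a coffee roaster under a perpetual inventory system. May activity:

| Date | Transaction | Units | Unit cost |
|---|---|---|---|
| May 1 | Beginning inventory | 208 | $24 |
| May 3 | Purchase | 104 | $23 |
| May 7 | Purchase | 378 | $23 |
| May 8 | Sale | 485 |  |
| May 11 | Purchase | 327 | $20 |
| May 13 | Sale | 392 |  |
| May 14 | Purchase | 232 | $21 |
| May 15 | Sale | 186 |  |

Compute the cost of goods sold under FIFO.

COGS = $23,584

May 8, 485 sold [FIFO — oldest first]: 208 @ $24 + 104 @ $23 + 173 @ $23 = $11,363
May 13, 392 sold [FIFO — oldest first]: 205 @ $23 + 187 @ $20 = $8,455
May 15, 186 sold [FIFO — oldest first]: 140 @ $20 + 46 @ $21 = $3,766
Total COGS = $11,363 + $8,455 + $3,766 = $23,584
Ending inventory: 186 @ $21 = $3,906
Check: goods available $27,490 = COGS $23,584 + ending $3,906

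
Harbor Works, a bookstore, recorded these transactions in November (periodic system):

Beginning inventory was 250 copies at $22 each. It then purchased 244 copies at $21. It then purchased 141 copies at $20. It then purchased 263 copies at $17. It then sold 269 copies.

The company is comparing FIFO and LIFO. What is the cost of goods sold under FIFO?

COGS = $5,899

FIFO COGS: 250 @ $22 + 19 @ $21 = $5,899
LIFO COGS: 263 @ $17 + 6 @ $20 = $4,591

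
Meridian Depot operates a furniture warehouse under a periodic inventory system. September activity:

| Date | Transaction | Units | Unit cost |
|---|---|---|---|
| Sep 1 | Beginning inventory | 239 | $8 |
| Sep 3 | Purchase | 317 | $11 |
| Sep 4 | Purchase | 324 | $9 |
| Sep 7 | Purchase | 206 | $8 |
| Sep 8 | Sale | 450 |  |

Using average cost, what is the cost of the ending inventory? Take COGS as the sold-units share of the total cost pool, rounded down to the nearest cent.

Sep 8, sell 450: 450/1086 × $9,963.00 → $4,128.31
Ending inventory (cost pool remaining) = $5,834.69

Ending inventory = $5,834.69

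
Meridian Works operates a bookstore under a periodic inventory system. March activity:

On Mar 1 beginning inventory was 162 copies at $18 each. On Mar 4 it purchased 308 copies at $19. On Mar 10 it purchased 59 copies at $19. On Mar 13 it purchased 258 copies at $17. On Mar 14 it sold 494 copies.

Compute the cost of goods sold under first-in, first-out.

COGS = $9,224

Mar 14, 494 sold [FIFO — oldest first]: 162 @ $18 + 308 @ $19 + 24 @ $19 = $9,224
Ending inventory: 35 @ $19 + 258 @ $17 = $5,051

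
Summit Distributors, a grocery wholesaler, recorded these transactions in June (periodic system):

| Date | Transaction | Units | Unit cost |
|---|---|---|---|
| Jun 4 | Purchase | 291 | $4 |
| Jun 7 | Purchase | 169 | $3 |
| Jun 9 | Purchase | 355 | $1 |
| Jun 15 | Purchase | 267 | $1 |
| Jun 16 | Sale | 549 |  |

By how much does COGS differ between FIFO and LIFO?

$1,211

FIFO COGS: 291 @ $4 + 169 @ $3 + 89 @ $1 = $1,760
LIFO COGS: 267 @ $1 + 282 @ $1 = $549
Difference = |$1,760 − $549| = $1,211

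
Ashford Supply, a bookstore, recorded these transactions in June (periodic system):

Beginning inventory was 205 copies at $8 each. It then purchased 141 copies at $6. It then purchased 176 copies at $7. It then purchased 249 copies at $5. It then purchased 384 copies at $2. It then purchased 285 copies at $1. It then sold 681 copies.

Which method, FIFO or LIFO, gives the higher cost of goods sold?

FIFO COGS: 205 @ $8 + 141 @ $6 + 176 @ $7 + 159 @ $5 = $4,513
LIFO COGS: 285 @ $1 + 384 @ $2 + 12 @ $5 = $1,113

FIFO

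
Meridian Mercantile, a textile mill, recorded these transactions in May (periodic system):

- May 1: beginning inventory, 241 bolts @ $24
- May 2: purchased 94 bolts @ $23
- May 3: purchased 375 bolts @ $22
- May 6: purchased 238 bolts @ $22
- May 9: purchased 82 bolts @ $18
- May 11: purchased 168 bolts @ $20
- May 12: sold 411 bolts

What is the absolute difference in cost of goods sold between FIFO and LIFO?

$1,240

FIFO COGS: 241 @ $24 + 94 @ $23 + 76 @ $22 = $9,618
LIFO COGS: 168 @ $20 + 82 @ $18 + 161 @ $22 = $8,378
Difference = |$9,618 − $8,378| = $1,240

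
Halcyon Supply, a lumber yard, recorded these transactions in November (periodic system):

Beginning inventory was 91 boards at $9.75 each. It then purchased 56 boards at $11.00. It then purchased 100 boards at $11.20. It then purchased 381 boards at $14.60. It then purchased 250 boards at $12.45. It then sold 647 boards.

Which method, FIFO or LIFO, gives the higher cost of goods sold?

LIFO

FIFO COGS: 91 @ $9.75 + 56 @ $11.00 + 100 @ $11.20 + 381 @ $14.60 + 19 @ $12.45 = $8,422.40
LIFO COGS: 250 @ $12.45 + 381 @ $14.60 + 16 @ $11.20 = $8,854.30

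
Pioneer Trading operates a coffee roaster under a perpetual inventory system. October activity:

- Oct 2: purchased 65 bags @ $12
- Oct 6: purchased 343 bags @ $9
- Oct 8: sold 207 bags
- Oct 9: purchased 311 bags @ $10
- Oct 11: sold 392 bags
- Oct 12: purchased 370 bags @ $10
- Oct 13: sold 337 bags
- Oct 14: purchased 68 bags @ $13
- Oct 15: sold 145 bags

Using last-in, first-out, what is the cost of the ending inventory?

Ending inventory = $879

Oct 8, 207 sold [LIFO — newest first]: 207 @ $9 = $1,863
Oct 11, 392 sold [LIFO — newest first]: 311 @ $10 + 81 @ $9 = $3,839
Oct 13, 337 sold [LIFO — newest first]: 337 @ $10 = $3,370
Oct 15, 145 sold [LIFO — newest first]: 68 @ $13 + 33 @ $10 + 44 @ $9 = $1,610
Total COGS = $1,863 + $3,839 + $3,370 + $1,610 = $10,682
Ending inventory: 65 @ $12 + 11 @ $9 = $879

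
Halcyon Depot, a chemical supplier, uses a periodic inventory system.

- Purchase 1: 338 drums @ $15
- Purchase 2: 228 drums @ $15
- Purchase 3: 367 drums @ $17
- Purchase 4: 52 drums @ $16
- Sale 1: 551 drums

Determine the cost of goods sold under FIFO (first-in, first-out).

COGS = $8,265

Sale 1 (551) [FIFO — oldest first]: 338 @ $15 + 213 @ $15 = $8,265
Ending inventory: 15 @ $15 + 367 @ $17 + 52 @ $16 = $7,296
Check: goods available $15,561 = COGS $8,265 + ending $7,296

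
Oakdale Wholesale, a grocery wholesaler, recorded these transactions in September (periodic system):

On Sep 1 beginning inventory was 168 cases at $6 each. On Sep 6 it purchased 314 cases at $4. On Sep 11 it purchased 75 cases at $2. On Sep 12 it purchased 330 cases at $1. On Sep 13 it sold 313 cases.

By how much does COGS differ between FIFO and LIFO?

FIFO COGS: 168 @ $6 + 145 @ $4 = $1,588
LIFO COGS: 313 @ $1 = $313
Difference = |$1,588 − $313| = $1,275

$1,275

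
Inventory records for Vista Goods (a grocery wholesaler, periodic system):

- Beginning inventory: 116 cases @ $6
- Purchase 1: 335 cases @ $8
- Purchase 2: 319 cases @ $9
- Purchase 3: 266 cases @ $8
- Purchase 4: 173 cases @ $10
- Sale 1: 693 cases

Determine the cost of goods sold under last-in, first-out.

COGS = $6,144

Sale 1 (693) [LIFO — newest first]: 173 @ $10 + 266 @ $8 + 254 @ $9 = $6,144
Ending inventory: 116 @ $6 + 335 @ $8 + 65 @ $9 = $3,961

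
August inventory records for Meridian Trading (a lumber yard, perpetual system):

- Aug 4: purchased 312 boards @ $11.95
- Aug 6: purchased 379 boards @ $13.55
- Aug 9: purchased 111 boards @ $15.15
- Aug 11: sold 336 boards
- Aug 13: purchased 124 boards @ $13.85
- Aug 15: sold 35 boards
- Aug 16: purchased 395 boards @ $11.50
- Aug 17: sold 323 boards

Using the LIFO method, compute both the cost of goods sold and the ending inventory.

COGS = $8,929.65; ending inventory = $7,875.75

Aug 11, 336 sold [LIFO — newest first]: 111 @ $15.15 + 225 @ $13.55 = $4,730.40
Aug 15, 35 sold [LIFO — newest first]: 35 @ $13.85 = $484.75
Aug 17, 323 sold [LIFO — newest first]: 323 @ $11.50 = $3,714.50
Total COGS = $4,730.40 + $484.75 + $3,714.50 = $8,929.65
Ending inventory: 312 @ $11.95 + 154 @ $13.55 + 89 @ $13.85 + 72 @ $11.50 = $7,875.75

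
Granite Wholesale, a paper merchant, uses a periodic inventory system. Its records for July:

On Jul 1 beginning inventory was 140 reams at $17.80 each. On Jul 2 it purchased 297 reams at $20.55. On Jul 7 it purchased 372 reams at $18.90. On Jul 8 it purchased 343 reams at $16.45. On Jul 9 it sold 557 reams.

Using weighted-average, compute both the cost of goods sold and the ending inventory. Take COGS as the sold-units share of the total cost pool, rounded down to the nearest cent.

Jul 9, sell 557: 557/1152 × $21,268.50 → $10,283.46
Ending inventory (cost pool remaining) = $10,985.04
Check: goods available $21,268.50 = COGS $10,283.46 + ending $10,985.04

COGS = $10,283.46; ending inventory = $10,985.04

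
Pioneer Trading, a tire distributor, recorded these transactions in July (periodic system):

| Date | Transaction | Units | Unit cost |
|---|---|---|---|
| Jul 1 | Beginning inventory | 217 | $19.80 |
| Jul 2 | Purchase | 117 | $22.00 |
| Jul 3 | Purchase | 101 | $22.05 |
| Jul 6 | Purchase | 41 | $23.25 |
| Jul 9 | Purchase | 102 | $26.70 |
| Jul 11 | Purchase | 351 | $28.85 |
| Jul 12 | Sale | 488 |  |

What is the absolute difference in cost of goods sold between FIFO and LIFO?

FIFO COGS: 217 @ $19.80 + 117 @ $22.00 + 101 @ $22.05 + 41 @ $23.25 + 12 @ $26.70 = $10,371.30
LIFO COGS: 351 @ $28.85 + 102 @ $26.70 + 35 @ $23.25 = $13,663.50
Difference = |$10,371.30 − $13,663.50| = $3,292.20

$3,292.20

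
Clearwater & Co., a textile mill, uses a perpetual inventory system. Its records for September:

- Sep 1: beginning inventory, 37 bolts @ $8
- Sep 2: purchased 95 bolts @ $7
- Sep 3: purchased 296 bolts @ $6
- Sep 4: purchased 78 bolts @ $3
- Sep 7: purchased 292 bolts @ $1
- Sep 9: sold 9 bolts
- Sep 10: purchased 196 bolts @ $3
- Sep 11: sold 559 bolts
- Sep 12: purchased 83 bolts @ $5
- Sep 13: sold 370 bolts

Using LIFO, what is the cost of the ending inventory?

Ending inventory = $1,003

Sep 9, 9 sold [LIFO — newest first]: 9 @ $1 = $9
Sep 11, 559 sold [LIFO — newest first]: 196 @ $3 + 283 @ $1 + 78 @ $3 + 2 @ $6 = $1,117
Sep 13, 370 sold [LIFO — newest first]: 83 @ $5 + 287 @ $6 = $2,137
Total COGS = $9 + $1,117 + $2,137 = $3,263
Ending inventory: 37 @ $8 + 95 @ $7 + 7 @ $6 = $1,003
Check: goods available $4,266 = COGS $3,263 + ending $1,003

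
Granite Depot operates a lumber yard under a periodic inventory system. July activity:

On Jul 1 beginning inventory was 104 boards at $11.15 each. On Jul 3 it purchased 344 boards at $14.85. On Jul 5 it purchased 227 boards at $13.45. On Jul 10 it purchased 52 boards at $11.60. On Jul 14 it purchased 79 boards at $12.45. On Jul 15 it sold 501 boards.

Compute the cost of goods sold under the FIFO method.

COGS = $6,980.85

Jul 15, 501 sold [FIFO — oldest first]: 104 @ $11.15 + 344 @ $14.85 + 53 @ $13.45 = $6,980.85
Ending inventory: 174 @ $13.45 + 52 @ $11.60 + 79 @ $12.45 = $3,927.05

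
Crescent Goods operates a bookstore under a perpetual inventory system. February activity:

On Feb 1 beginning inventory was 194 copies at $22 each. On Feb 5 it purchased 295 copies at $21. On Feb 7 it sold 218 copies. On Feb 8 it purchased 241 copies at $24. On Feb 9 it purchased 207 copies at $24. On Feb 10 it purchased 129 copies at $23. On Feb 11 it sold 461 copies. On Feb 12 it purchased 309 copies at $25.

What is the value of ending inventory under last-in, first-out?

Feb 7, 218 sold [LIFO — newest first]: 218 @ $21 = $4,578
Feb 11, 461 sold [LIFO — newest first]: 129 @ $23 + 207 @ $24 + 125 @ $24 = $10,935
Total COGS = $4,578 + $10,935 = $15,513
Ending inventory: 194 @ $22 + 77 @ $21 + 116 @ $24 + 309 @ $25 = $16,394
Check: goods available $31,907 = COGS $15,513 + ending $16,394

Ending inventory = $16,394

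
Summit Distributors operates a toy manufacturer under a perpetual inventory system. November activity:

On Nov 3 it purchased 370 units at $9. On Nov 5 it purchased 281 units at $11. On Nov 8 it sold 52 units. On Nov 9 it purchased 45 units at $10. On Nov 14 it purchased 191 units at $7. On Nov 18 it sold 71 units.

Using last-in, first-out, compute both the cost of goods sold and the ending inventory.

Nov 8, 52 sold [LIFO — newest first]: 52 @ $11 = $572
Nov 18, 71 sold [LIFO — newest first]: 71 @ $7 = $497
Total COGS = $572 + $497 = $1,069
Ending inventory: 370 @ $9 + 229 @ $11 + 45 @ $10 + 120 @ $7 = $7,139

COGS = $1,069; ending inventory = $7,139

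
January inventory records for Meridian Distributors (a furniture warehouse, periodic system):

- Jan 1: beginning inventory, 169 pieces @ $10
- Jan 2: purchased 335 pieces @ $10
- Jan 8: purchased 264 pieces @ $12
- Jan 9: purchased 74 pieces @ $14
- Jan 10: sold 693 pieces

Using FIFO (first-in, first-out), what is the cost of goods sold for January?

Jan 10, 693 sold [FIFO — oldest first]: 169 @ $10 + 335 @ $10 + 189 @ $12 = $7,308
Ending inventory: 75 @ $12 + 74 @ $14 = $1,936

COGS = $7,308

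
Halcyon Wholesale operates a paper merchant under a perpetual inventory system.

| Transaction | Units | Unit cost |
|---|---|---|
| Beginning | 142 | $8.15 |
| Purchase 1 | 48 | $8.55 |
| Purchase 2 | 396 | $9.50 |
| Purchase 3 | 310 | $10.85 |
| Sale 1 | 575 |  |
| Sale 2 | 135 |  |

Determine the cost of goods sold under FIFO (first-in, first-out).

Sale 1 (575) [FIFO — oldest first]: 142 @ $8.15 + 48 @ $8.55 + 385 @ $9.50 = $5,225.20
Sale 2 (135) [FIFO — oldest first]: 11 @ $9.50 + 124 @ $10.85 = $1,449.90
Total COGS = $5,225.20 + $1,449.90 = $6,675.10
Ending inventory: 186 @ $10.85 = $2,018.10

COGS = $6,675.10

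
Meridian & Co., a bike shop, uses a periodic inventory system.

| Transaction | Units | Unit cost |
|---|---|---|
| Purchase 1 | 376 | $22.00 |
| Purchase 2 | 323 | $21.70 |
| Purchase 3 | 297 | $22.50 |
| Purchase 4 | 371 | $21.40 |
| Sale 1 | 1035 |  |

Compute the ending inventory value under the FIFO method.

Sale 1 (1035) [FIFO — oldest first]: 376 @ $22.00 + 323 @ $21.70 + 297 @ $22.50 + 39 @ $21.40 = $22,798.20
Ending inventory: 332 @ $21.40 = $7,104.80

Ending inventory = $7,104.80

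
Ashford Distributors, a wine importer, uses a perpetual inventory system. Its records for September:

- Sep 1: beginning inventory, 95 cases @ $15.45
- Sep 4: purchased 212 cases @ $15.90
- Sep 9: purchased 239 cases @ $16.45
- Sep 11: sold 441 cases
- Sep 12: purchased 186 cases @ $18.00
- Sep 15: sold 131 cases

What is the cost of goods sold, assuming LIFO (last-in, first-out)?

Sep 11, 441 sold [LIFO — newest first]: 239 @ $16.45 + 202 @ $15.90 = $7,143.35
Sep 15, 131 sold [LIFO — newest first]: 131 @ $18.00 = $2,358.00
Total COGS = $7,143.35 + $2,358.00 = $9,501.35
Ending inventory: 95 @ $15.45 + 10 @ $15.90 + 55 @ $18.00 = $2,616.75
Check: goods available $12,118.10 = COGS $9,501.35 + ending $2,616.75

COGS = $9,501.35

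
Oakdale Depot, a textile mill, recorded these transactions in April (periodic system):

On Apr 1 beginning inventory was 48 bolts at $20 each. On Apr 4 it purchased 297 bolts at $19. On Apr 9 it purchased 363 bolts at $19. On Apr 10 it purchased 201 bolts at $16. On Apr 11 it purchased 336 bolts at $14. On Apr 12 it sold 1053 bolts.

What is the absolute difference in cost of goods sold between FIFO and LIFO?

FIFO COGS: 48 @ $20 + 297 @ $19 + 363 @ $19 + 201 @ $16 + 144 @ $14 = $18,732
LIFO COGS: 336 @ $14 + 201 @ $16 + 363 @ $19 + 153 @ $19 = $17,724
Difference = |$18,732 − $17,724| = $1,008

$1,008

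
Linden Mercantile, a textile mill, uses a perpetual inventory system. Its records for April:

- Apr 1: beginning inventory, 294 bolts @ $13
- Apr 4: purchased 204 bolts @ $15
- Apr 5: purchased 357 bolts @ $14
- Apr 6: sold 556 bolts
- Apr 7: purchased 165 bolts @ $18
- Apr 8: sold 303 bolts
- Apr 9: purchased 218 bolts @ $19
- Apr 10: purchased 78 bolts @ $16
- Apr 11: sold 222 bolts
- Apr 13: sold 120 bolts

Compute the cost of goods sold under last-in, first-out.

Apr 6, 556 sold [LIFO — newest first]: 357 @ $14 + 199 @ $15 = $7,983
Apr 8, 303 sold [LIFO — newest first]: 165 @ $18 + 5 @ $15 + 133 @ $13 = $4,774
Apr 11, 222 sold [LIFO — newest first]: 78 @ $16 + 144 @ $19 = $3,984
Apr 13, 120 sold [LIFO — newest first]: 74 @ $19 + 46 @ $13 = $2,004
Total COGS = $7,983 + $4,774 + $3,984 + $2,004 = $18,745
Ending inventory: 115 @ $13 = $1,495
Check: goods available $20,240 = COGS $18,745 + ending $1,495

COGS = $18,745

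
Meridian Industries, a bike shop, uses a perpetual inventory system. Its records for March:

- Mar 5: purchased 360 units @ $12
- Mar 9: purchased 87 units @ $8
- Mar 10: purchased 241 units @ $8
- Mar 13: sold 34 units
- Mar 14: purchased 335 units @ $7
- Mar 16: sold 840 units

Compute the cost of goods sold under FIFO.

Mar 13, 34 sold [FIFO — oldest first]: 34 @ $12 = $408
Mar 16, 840 sold [FIFO — oldest first]: 326 @ $12 + 87 @ $8 + 241 @ $8 + 186 @ $7 = $7,838
Total COGS = $408 + $7,838 = $8,246
Ending inventory: 149 @ $7 = $1,043

COGS = $8,246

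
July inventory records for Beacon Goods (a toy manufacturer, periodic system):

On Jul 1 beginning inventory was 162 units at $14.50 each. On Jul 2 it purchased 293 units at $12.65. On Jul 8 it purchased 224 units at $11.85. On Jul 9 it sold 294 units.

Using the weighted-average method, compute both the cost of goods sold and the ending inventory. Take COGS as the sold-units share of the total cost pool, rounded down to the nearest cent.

COGS = $3,771.27; ending inventory = $4,938.58

Jul 9, sell 294: 294/679 × $8,709.85 → $3,771.27
Ending inventory (cost pool remaining) = $4,938.58
Check: goods available $8,709.85 = COGS $3,771.27 + ending $4,938.58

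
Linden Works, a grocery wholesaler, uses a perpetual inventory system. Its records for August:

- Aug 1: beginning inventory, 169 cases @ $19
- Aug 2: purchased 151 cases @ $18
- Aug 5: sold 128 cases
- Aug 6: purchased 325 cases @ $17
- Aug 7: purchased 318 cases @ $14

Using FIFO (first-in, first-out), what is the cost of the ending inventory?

Ending inventory = $13,474

Aug 5, 128 sold [FIFO — oldest first]: 128 @ $19 = $2,432
Ending inventory: 41 @ $19 + 151 @ $18 + 325 @ $17 + 318 @ $14 = $13,474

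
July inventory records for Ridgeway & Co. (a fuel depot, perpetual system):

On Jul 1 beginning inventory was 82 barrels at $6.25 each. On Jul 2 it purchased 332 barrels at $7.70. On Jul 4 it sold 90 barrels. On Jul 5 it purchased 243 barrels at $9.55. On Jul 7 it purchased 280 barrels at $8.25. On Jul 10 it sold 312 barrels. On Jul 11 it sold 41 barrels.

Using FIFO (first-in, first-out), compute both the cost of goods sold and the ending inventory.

COGS = $3,345.85; ending inventory = $4,353.70

Jul 4, 90 sold [FIFO — oldest first]: 82 @ $6.25 + 8 @ $7.70 = $574.10
Jul 10, 312 sold [FIFO — oldest first]: 312 @ $7.70 = $2,402.40
Jul 11, 41 sold [FIFO — oldest first]: 12 @ $7.70 + 29 @ $9.55 = $369.35
Total COGS = $574.10 + $2,402.40 + $369.35 = $3,345.85
Ending inventory: 214 @ $9.55 + 280 @ $8.25 = $4,353.70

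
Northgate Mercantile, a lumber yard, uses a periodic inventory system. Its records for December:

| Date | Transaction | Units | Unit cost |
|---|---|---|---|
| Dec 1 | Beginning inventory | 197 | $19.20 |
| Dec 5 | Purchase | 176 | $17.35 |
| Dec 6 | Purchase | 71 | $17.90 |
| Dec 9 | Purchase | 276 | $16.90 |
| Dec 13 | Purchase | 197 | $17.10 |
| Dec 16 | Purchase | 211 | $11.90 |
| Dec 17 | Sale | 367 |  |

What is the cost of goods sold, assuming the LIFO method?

COGS = $5,178.50

Dec 17, 367 sold [LIFO — newest first]: 211 @ $11.90 + 156 @ $17.10 = $5,178.50
Ending inventory: 197 @ $19.20 + 176 @ $17.35 + 71 @ $17.90 + 276 @ $16.90 + 41 @ $17.10 = $13,472.40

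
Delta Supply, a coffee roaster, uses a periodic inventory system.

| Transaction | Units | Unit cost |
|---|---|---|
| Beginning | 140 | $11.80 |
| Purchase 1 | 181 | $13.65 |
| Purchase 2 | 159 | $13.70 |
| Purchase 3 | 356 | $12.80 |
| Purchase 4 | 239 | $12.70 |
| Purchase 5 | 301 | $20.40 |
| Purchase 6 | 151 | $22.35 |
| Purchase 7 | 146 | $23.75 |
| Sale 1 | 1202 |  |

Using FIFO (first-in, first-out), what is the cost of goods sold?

Sale 1 (1202) [FIFO — oldest first]: 140 @ $11.80 + 181 @ $13.65 + 159 @ $13.70 + 356 @ $12.80 + 239 @ $12.70 + 127 @ $20.40 = $16,483.85
Ending inventory: 174 @ $20.40 + 151 @ $22.35 + 146 @ $23.75 = $10,391.95

COGS = $16,483.85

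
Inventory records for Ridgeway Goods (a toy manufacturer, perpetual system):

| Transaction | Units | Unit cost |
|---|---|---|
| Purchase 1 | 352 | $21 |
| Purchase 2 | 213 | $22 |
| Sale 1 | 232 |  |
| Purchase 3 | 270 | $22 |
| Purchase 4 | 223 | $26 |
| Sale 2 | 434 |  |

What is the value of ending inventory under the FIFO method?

Sale 1 (232) [FIFO — oldest first]: 232 @ $21 = $4,872
Sale 2 (434) [FIFO — oldest first]: 120 @ $21 + 213 @ $22 + 101 @ $22 = $9,428
Total COGS = $4,872 + $9,428 = $14,300
Ending inventory: 169 @ $22 + 223 @ $26 = $9,516
Check: goods available $23,816 = COGS $14,300 + ending $9,516

Ending inventory = $9,516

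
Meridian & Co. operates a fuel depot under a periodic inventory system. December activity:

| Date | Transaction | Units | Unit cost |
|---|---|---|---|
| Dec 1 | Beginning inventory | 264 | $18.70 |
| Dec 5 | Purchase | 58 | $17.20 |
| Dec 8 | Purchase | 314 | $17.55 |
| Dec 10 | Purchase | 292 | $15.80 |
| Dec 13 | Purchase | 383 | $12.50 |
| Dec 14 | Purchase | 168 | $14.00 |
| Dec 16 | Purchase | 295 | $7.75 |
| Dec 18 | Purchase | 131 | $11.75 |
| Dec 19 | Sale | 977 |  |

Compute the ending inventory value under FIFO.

Ending inventory = $10,352.50

Dec 19, 977 sold [FIFO — oldest first]: 264 @ $18.70 + 58 @ $17.20 + 314 @ $17.55 + 292 @ $15.80 + 49 @ $12.50 = $16,671.20
Ending inventory: 334 @ $12.50 + 168 @ $14.00 + 295 @ $7.75 + 131 @ $11.75 = $10,352.50
Check: goods available $27,023.70 = COGS $16,671.20 + ending $10,352.50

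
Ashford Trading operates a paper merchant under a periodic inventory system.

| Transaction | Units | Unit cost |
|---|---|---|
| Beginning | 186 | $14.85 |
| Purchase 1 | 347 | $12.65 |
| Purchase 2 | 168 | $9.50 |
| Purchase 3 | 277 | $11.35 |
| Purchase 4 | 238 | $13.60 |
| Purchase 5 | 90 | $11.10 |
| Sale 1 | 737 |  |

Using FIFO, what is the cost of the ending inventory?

Sale 1 (737) [FIFO — oldest first]: 186 @ $14.85 + 347 @ $12.65 + 168 @ $9.50 + 36 @ $11.35 = $9,156.25
Ending inventory: 241 @ $11.35 + 238 @ $13.60 + 90 @ $11.10 = $6,971.15

Ending inventory = $6,971.15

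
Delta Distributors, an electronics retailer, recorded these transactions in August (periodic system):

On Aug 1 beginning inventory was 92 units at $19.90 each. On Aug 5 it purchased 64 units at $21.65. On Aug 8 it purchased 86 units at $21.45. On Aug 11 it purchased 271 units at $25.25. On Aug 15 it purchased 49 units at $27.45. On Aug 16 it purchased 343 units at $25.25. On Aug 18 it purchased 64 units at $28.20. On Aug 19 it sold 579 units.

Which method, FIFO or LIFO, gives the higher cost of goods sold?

LIFO

FIFO COGS: 92 @ $19.90 + 64 @ $21.65 + 86 @ $21.45 + 271 @ $25.25 + 49 @ $27.45 + 17 @ $25.25 = $13,678.15
LIFO COGS: 64 @ $28.20 + 343 @ $25.25 + 49 @ $27.45 + 123 @ $25.25 = $14,916.35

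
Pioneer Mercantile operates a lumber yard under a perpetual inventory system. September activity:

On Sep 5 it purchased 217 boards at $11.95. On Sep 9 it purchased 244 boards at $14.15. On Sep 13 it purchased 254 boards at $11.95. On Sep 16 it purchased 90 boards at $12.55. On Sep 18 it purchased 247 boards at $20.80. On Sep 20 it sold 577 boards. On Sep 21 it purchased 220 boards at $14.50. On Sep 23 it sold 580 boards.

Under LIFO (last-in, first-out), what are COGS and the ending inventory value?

COGS = $17,163.90; ending inventory = $1,374.25

Sep 20, 577 sold [LIFO — newest first]: 247 @ $20.80 + 90 @ $12.55 + 240 @ $11.95 = $9,135.10
Sep 23, 580 sold [LIFO — newest first]: 220 @ $14.50 + 14 @ $11.95 + 244 @ $14.15 + 102 @ $11.95 = $8,028.80
Total COGS = $9,135.10 + $8,028.80 = $17,163.90
Ending inventory: 115 @ $11.95 = $1,374.25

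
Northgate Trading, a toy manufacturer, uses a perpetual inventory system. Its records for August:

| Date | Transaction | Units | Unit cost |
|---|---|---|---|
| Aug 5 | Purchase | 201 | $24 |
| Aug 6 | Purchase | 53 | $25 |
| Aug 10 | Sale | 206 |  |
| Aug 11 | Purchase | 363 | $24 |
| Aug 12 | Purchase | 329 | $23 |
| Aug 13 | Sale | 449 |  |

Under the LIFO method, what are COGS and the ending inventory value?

Aug 10, 206 sold [LIFO — newest first]: 53 @ $25 + 153 @ $24 = $4,997
Aug 13, 449 sold [LIFO — newest first]: 329 @ $23 + 120 @ $24 = $10,447
Total COGS = $4,997 + $10,447 = $15,444
Ending inventory: 48 @ $24 + 243 @ $24 = $6,984

COGS = $15,444; ending inventory = $6,984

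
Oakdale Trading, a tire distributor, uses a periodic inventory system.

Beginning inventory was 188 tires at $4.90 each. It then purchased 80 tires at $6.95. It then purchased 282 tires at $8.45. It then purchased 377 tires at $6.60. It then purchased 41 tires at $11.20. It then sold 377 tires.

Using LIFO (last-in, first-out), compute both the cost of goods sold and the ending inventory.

COGS = $2,676.80; ending inventory = $4,130.70

Sale 1 (377) [LIFO — newest first]: 41 @ $11.20 + 336 @ $6.60 = $2,676.80
Ending inventory: 188 @ $4.90 + 80 @ $6.95 + 282 @ $8.45 + 41 @ $6.60 = $4,130.70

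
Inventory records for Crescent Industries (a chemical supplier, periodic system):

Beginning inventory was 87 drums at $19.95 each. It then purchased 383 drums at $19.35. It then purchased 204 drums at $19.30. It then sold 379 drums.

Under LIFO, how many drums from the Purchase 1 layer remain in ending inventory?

Sale 1 (379) [LIFO — newest first]: 204 @ $19.30 + 175 @ $19.35 = $7,323.45
Ending inventory: 87 @ $19.95 + 208 @ $19.35 = $5,760.45
Check: goods available $13,083.90 = COGS $7,323.45 + ending $5,760.45

208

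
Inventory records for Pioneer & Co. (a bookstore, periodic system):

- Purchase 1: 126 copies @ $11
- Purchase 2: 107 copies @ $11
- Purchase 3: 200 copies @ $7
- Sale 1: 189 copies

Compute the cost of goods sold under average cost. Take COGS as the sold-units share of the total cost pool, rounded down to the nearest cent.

Sale 1, sell 189: 189/433 × $3,963.00 → $1,729.80
Ending inventory (cost pool remaining) = $2,233.20
Check: goods available $3,963.00 = COGS $1,729.80 + ending $2,233.20

COGS = $1,729.80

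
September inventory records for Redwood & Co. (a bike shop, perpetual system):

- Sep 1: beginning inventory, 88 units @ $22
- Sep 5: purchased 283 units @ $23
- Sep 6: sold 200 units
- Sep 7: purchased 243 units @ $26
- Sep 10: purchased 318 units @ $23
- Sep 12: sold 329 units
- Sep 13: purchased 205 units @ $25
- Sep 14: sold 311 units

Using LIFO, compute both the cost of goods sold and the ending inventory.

Sep 6, 200 sold [LIFO — newest first]: 200 @ $23 = $4,600
Sep 12, 329 sold [LIFO — newest first]: 318 @ $23 + 11 @ $26 = $7,600
Sep 14, 311 sold [LIFO — newest first]: 205 @ $25 + 106 @ $26 = $7,881
Total COGS = $4,600 + $7,600 + $7,881 = $20,081
Ending inventory: 88 @ $22 + 83 @ $23 + 126 @ $26 = $7,121
Check: goods available $27,202 = COGS $20,081 + ending $7,121

COGS = $20,081; ending inventory = $7,121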